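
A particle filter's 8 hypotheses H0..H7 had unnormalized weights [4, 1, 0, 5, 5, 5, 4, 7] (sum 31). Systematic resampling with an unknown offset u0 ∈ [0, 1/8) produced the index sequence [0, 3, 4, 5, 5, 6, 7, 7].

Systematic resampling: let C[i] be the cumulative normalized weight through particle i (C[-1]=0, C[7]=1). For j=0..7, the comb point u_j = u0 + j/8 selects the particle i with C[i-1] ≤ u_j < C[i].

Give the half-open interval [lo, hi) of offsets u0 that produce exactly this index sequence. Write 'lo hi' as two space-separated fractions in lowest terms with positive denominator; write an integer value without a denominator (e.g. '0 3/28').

27/248 1/8

C = [4/31, 5/31, 5/31, 10/31, 15/31, 20/31, 24/31, 1]
j=0 picked index 0: u0 ∈ [0, 4/31)
j=1 picked index 3: u0 ∈ [9/248, 49/248)
j=2 picked index 4: u0 ∈ [9/124, 29/124)
j=3 picked index 5: u0 ∈ [27/248, 67/248)
j=4 picked index 5: u0 ∈ [-1/62, 9/62)
j=5 picked index 6: u0 ∈ [5/248, 37/248)
j=6 picked index 7: u0 ∈ [3/124, 1/4)
j=7 picked index 7: u0 ∈ [-25/248, 1/8)
intersection: [27/248, 1/8)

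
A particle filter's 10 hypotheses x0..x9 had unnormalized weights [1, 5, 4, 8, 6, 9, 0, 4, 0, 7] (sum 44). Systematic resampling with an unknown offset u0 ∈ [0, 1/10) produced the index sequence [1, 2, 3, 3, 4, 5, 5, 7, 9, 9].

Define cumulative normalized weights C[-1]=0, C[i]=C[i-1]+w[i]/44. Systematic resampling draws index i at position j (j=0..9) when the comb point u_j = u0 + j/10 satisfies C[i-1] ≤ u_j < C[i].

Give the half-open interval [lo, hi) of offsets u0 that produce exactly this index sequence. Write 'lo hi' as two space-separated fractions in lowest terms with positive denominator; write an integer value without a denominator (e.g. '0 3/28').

C = [1/44, 3/22, 5/22, 9/22, 6/11, 3/4, 3/4, 37/44, 37/44, 1]
j=0 picked index 1: u0 ∈ [1/44, 3/22)
j=1 picked index 2: u0 ∈ [2/55, 7/55)
j=2 picked index 3: u0 ∈ [3/110, 23/110)
j=3 picked index 3: u0 ∈ [-4/55, 6/55)
j=4 picked index 4: u0 ∈ [1/110, 8/55)
j=5 picked index 5: u0 ∈ [1/22, 1/4)
j=6 picked index 5: u0 ∈ [-3/55, 3/20)
j=7 picked index 7: u0 ∈ [1/20, 31/220)
j=8 picked index 9: u0 ∈ [9/220, 1/5)
j=9 picked index 9: u0 ∈ [-13/220, 1/10)
intersection: [1/20, 1/10)

1/20 1/10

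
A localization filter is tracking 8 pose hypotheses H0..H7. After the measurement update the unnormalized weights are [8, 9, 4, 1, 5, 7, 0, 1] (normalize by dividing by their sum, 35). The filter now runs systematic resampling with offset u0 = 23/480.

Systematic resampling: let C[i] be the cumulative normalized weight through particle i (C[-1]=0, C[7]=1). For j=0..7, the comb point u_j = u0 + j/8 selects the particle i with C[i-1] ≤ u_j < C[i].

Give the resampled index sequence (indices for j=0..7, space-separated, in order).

C = [8/35, 17/35, 3/5, 22/35, 27/35, 34/35, 34/35, 1]
j=0: u_0=23/480 ∈ [0, 8/35) → index 0
j=1: u_1=83/480 ∈ [0, 8/35) → index 0
j=2: u_2=143/480 ∈ [8/35, 17/35) → index 1
j=3: u_3=203/480 ∈ [8/35, 17/35) → index 1
j=4: u_4=263/480 ∈ [17/35, 3/5) → index 2
j=5: u_5=323/480 ∈ [22/35, 27/35) → index 4
j=6: u_6=383/480 ∈ [27/35, 34/35) → index 5
j=7: u_7=443/480 ∈ [27/35, 34/35) → index 5

0 0 1 1 2 4 5 5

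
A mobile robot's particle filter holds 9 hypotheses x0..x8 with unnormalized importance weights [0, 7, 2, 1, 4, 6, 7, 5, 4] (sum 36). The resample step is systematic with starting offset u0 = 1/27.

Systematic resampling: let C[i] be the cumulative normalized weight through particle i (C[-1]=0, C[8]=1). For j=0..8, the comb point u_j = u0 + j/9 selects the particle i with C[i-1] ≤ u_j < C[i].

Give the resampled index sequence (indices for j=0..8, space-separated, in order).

1 1 3 4 5 6 6 7 8

C = [0, 7/36, 1/4, 5/18, 7/18, 5/9, 3/4, 8/9, 1]
j=0: u_0=1/27 ∈ [0, 7/36) → index 1
j=1: u_1=4/27 ∈ [0, 7/36) → index 1
j=2: u_2=7/27 ∈ [1/4, 5/18) → index 3
j=3: u_3=10/27 ∈ [5/18, 7/18) → index 4
j=4: u_4=13/27 ∈ [7/18, 5/9) → index 5
j=5: u_5=16/27 ∈ [5/9, 3/4) → index 6
j=6: u_6=19/27 ∈ [5/9, 3/4) → index 6
j=7: u_7=22/27 ∈ [3/4, 8/9) → index 7
j=8: u_8=25/27 ∈ [8/9, 1) → index 8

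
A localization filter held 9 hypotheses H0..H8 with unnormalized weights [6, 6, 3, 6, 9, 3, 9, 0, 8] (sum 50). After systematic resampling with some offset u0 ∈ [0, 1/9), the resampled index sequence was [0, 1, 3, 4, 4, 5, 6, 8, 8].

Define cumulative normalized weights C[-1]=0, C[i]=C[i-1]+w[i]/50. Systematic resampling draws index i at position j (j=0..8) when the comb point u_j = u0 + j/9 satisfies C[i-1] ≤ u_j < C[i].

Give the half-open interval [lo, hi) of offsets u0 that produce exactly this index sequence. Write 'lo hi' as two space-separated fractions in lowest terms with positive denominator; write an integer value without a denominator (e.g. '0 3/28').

13/150 47/450

C = [3/25, 6/25, 3/10, 21/50, 3/5, 33/50, 21/25, 21/25, 1]
j=0 picked index 0: u0 ∈ [0, 3/25)
j=1 picked index 1: u0 ∈ [2/225, 29/225)
j=2 picked index 3: u0 ∈ [7/90, 89/450)
j=3 picked index 4: u0 ∈ [13/150, 4/15)
j=4 picked index 4: u0 ∈ [-11/450, 7/45)
j=5 picked index 5: u0 ∈ [2/45, 47/450)
j=6 picked index 6: u0 ∈ [-1/150, 13/75)
j=7 picked index 8: u0 ∈ [14/225, 2/9)
j=8 picked index 8: u0 ∈ [-11/225, 1/9)
intersection: [13/150, 47/450)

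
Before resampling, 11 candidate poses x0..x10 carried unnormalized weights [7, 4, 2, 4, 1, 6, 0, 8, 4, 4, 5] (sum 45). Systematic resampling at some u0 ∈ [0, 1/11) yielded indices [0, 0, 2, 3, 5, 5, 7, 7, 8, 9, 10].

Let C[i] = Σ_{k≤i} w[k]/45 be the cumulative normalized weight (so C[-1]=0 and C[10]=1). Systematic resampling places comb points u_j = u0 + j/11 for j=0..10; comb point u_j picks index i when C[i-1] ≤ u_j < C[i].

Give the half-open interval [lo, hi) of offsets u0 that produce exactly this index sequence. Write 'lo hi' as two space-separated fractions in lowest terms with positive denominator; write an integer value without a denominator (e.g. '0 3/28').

C = [7/45, 11/45, 13/45, 17/45, 2/5, 8/15, 8/15, 32/45, 4/5, 8/9, 1]
j=0 picked index 0: u0 ∈ [0, 7/45)
j=1 picked index 0: u0 ∈ [-1/11, 32/495)
j=2 picked index 2: u0 ∈ [31/495, 53/495)
j=3 picked index 3: u0 ∈ [8/495, 52/495)
j=4 picked index 5: u0 ∈ [2/55, 28/165)
j=5 picked index 5: u0 ∈ [-3/55, 13/165)
j=6 picked index 7: u0 ∈ [-2/165, 82/495)
j=7 picked index 7: u0 ∈ [-17/165, 37/495)
j=8 picked index 8: u0 ∈ [-8/495, 4/55)
j=9 picked index 9: u0 ∈ [-1/55, 7/99)
j=10 picked index 10: u0 ∈ [-2/99, 1/11)
intersection: [31/495, 32/495)

31/495 32/495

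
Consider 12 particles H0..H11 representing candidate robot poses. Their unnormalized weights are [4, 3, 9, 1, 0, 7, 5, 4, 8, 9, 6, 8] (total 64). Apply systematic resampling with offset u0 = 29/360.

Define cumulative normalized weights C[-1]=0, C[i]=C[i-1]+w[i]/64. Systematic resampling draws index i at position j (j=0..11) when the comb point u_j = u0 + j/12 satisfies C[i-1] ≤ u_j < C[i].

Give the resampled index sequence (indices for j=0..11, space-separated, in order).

1 2 2 5 6 7 8 9 9 10 11 11

C = [1/16, 7/64, 1/4, 17/64, 17/64, 3/8, 29/64, 33/64, 41/64, 25/32, 7/8, 1]
j=0: u_0=29/360 ∈ [1/16, 7/64) → index 1
j=1: u_1=59/360 ∈ [7/64, 1/4) → index 2
j=2: u_2=89/360 ∈ [7/64, 1/4) → index 2
j=3: u_3=119/360 ∈ [17/64, 3/8) → index 5
j=4: u_4=149/360 ∈ [3/8, 29/64) → index 6
j=5: u_5=179/360 ∈ [29/64, 33/64) → index 7
j=6: u_6=209/360 ∈ [33/64, 41/64) → index 8
j=7: u_7=239/360 ∈ [41/64, 25/32) → index 9
j=8: u_8=269/360 ∈ [41/64, 25/32) → index 9
j=9: u_9=299/360 ∈ [25/32, 7/8) → index 10
j=10: u_10=329/360 ∈ [7/8, 1) → index 11
j=11: u_11=359/360 ∈ [7/8, 1) → index 11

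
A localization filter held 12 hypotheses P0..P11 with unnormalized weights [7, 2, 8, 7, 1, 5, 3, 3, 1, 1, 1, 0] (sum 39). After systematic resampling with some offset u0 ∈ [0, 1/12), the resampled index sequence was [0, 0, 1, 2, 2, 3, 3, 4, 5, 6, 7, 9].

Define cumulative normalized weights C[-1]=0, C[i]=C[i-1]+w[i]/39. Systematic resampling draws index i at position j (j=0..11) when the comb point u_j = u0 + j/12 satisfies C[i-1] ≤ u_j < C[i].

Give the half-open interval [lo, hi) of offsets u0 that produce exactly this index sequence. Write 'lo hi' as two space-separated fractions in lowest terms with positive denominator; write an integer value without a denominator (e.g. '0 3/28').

5/156 3/52

C = [7/39, 3/13, 17/39, 8/13, 25/39, 10/13, 11/13, 12/13, 37/39, 38/39, 1, 1]
j=0 picked index 0: u0 ∈ [0, 7/39)
j=1 picked index 0: u0 ∈ [-1/12, 5/52)
j=2 picked index 1: u0 ∈ [1/78, 5/78)
j=3 picked index 2: u0 ∈ [-1/52, 29/156)
j=4 picked index 2: u0 ∈ [-4/39, 4/39)
j=5 picked index 3: u0 ∈ [1/52, 31/156)
j=6 picked index 3: u0 ∈ [-5/78, 3/26)
j=7 picked index 4: u0 ∈ [5/156, 3/52)
j=8 picked index 5: u0 ∈ [-1/39, 4/39)
j=9 picked index 6: u0 ∈ [1/52, 5/52)
j=10 picked index 7: u0 ∈ [1/78, 7/78)
j=11 picked index 9: u0 ∈ [5/156, 3/52)
intersection: [5/156, 3/52)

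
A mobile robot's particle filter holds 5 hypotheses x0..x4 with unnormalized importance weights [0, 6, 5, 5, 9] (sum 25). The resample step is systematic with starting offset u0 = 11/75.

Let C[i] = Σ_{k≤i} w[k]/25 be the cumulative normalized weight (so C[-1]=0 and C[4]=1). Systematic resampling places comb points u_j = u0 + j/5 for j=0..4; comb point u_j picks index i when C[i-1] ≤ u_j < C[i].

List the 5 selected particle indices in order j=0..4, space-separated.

C = [0, 6/25, 11/25, 16/25, 1]
j=0: u_0=11/75 ∈ [0, 6/25) → index 1
j=1: u_1=26/75 ∈ [6/25, 11/25) → index 2
j=2: u_2=41/75 ∈ [11/25, 16/25) → index 3
j=3: u_3=56/75 ∈ [16/25, 1) → index 4
j=4: u_4=71/75 ∈ [16/25, 1) → index 4

1 2 3 4 4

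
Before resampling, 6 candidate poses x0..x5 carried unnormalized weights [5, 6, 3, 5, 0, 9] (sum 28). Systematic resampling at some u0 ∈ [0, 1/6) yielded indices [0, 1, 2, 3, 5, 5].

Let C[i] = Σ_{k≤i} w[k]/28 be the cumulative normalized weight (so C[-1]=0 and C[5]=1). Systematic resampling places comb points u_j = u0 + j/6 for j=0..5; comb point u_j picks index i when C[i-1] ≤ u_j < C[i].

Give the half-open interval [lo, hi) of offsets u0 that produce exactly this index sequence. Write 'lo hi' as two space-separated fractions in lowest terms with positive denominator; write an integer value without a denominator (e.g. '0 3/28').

5/84 1/6

C = [5/28, 11/28, 1/2, 19/28, 19/28, 1]
j=0 picked index 0: u0 ∈ [0, 5/28)
j=1 picked index 1: u0 ∈ [1/84, 19/84)
j=2 picked index 2: u0 ∈ [5/84, 1/6)
j=3 picked index 3: u0 ∈ [0, 5/28)
j=4 picked index 5: u0 ∈ [1/84, 1/3)
j=5 picked index 5: u0 ∈ [-13/84, 1/6)
intersection: [5/84, 1/6)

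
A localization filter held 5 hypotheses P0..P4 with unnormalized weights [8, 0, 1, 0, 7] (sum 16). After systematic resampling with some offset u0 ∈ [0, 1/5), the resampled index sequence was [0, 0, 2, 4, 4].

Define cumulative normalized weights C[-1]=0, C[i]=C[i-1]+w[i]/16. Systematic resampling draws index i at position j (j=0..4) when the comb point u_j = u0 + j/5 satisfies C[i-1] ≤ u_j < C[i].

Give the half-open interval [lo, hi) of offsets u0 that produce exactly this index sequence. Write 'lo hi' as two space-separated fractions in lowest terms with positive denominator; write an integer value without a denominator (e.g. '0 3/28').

1/10 13/80

C = [1/2, 1/2, 9/16, 9/16, 1]
j=0 picked index 0: u0 ∈ [0, 1/2)
j=1 picked index 0: u0 ∈ [-1/5, 3/10)
j=2 picked index 2: u0 ∈ [1/10, 13/80)
j=3 picked index 4: u0 ∈ [-3/80, 2/5)
j=4 picked index 4: u0 ∈ [-19/80, 1/5)
intersection: [1/10, 13/80)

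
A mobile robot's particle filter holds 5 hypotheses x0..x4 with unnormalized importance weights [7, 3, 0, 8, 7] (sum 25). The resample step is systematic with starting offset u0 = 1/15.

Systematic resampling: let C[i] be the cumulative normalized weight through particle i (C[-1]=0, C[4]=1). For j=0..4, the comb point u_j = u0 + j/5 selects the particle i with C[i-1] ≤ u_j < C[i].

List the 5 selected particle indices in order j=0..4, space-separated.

0 0 3 3 4

C = [7/25, 2/5, 2/5, 18/25, 1]
j=0: u_0=1/15 ∈ [0, 7/25) → index 0
j=1: u_1=4/15 ∈ [0, 7/25) → index 0
j=2: u_2=7/15 ∈ [2/5, 18/25) → index 3
j=3: u_3=2/3 ∈ [2/5, 18/25) → index 3
j=4: u_4=13/15 ∈ [18/25, 1) → index 4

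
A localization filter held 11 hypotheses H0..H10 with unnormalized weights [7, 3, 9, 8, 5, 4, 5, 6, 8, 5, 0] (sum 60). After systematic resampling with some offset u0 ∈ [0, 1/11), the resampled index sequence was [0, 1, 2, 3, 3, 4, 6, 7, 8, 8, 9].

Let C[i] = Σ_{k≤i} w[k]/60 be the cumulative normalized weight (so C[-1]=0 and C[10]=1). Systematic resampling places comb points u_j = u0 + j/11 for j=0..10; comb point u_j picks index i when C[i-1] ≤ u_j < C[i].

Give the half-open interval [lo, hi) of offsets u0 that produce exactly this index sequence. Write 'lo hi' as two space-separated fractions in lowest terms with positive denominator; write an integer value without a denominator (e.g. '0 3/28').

C = [7/60, 1/6, 19/60, 9/20, 8/15, 3/5, 41/60, 47/60, 11/12, 1, 1]
j=0 picked index 0: u0 ∈ [0, 7/60)
j=1 picked index 1: u0 ∈ [17/660, 5/66)
j=2 picked index 2: u0 ∈ [-1/66, 89/660)
j=3 picked index 3: u0 ∈ [29/660, 39/220)
j=4 picked index 3: u0 ∈ [-31/660, 19/220)
j=5 picked index 4: u0 ∈ [-1/220, 13/165)
j=6 picked index 6: u0 ∈ [3/55, 91/660)
j=7 picked index 7: u0 ∈ [31/660, 97/660)
j=8 picked index 8: u0 ∈ [37/660, 25/132)
j=9 picked index 8: u0 ∈ [-23/660, 13/132)
j=10 picked index 9: u0 ∈ [1/132, 1/11)
intersection: [37/660, 5/66)

37/660 5/66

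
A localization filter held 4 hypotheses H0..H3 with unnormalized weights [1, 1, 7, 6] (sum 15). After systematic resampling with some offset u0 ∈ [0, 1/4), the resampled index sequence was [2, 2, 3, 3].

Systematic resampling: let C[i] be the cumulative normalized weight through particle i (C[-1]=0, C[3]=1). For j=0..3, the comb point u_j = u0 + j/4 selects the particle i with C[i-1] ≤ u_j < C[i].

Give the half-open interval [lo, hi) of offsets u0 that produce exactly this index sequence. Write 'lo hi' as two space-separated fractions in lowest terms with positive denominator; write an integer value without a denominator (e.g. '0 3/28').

C = [1/15, 2/15, 3/5, 1]
j=0 picked index 2: u0 ∈ [2/15, 3/5)
j=1 picked index 2: u0 ∈ [-7/60, 7/20)
j=2 picked index 3: u0 ∈ [1/10, 1/2)
j=3 picked index 3: u0 ∈ [-3/20, 1/4)
intersection: [2/15, 1/4)

2/15 1/4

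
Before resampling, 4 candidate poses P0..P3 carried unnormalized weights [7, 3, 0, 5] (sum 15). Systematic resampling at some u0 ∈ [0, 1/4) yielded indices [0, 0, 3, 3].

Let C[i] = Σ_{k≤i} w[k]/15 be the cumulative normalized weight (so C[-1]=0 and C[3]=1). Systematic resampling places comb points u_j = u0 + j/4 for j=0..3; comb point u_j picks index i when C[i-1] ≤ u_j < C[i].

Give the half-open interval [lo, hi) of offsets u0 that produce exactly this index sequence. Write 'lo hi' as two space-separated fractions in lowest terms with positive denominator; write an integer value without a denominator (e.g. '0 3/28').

1/6 13/60

C = [7/15, 2/3, 2/3, 1]
j=0 picked index 0: u0 ∈ [0, 7/15)
j=1 picked index 0: u0 ∈ [-1/4, 13/60)
j=2 picked index 3: u0 ∈ [1/6, 1/2)
j=3 picked index 3: u0 ∈ [-1/12, 1/4)
intersection: [1/6, 13/60)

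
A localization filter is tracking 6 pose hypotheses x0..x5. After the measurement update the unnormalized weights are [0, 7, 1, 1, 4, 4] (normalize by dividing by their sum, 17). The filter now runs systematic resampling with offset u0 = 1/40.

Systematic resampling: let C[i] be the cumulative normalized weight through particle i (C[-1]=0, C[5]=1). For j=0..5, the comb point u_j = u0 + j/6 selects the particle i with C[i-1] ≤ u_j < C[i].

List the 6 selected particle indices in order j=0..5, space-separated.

1 1 1 3 4 5

C = [0, 7/17, 8/17, 9/17, 13/17, 1]
j=0: u_0=1/40 ∈ [0, 7/17) → index 1
j=1: u_1=23/120 ∈ [0, 7/17) → index 1
j=2: u_2=43/120 ∈ [0, 7/17) → index 1
j=3: u_3=21/40 ∈ [8/17, 9/17) → index 3
j=4: u_4=83/120 ∈ [9/17, 13/17) → index 4
j=5: u_5=103/120 ∈ [13/17, 1) → index 5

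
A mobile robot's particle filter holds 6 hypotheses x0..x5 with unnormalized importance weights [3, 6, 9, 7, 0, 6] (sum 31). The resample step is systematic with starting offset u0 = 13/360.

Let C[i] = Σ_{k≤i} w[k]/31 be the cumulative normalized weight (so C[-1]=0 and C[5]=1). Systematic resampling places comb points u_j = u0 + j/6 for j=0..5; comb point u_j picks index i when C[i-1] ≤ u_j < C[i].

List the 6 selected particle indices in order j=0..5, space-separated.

C = [3/31, 9/31, 18/31, 25/31, 25/31, 1]
j=0: u_0=13/360 ∈ [0, 3/31) → index 0
j=1: u_1=73/360 ∈ [3/31, 9/31) → index 1
j=2: u_2=133/360 ∈ [9/31, 18/31) → index 2
j=3: u_3=193/360 ∈ [9/31, 18/31) → index 2
j=4: u_4=253/360 ∈ [18/31, 25/31) → index 3
j=5: u_5=313/360 ∈ [25/31, 1) → index 5

0 1 2 2 3 5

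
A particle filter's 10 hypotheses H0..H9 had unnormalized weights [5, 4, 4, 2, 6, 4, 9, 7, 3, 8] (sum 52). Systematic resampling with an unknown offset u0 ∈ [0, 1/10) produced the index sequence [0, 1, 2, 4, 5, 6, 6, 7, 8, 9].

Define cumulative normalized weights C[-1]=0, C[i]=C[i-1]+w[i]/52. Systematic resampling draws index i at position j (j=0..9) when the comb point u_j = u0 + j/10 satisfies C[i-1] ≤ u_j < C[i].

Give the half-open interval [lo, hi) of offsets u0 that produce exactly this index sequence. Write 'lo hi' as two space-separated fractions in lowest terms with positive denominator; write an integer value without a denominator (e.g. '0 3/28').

C = [5/52, 9/52, 1/4, 15/52, 21/52, 25/52, 17/26, 41/52, 11/13, 1]
j=0 picked index 0: u0 ∈ [0, 5/52)
j=1 picked index 1: u0 ∈ [-1/260, 19/260)
j=2 picked index 2: u0 ∈ [-7/260, 1/20)
j=3 picked index 4: u0 ∈ [-3/260, 27/260)
j=4 picked index 5: u0 ∈ [1/260, 21/260)
j=5 picked index 6: u0 ∈ [-1/52, 2/13)
j=6 picked index 6: u0 ∈ [-31/260, 7/130)
j=7 picked index 7: u0 ∈ [-3/65, 23/260)
j=8 picked index 8: u0 ∈ [-3/260, 3/65)
j=9 picked index 9: u0 ∈ [-7/130, 1/10)
intersection: [1/260, 3/65)

1/260 3/65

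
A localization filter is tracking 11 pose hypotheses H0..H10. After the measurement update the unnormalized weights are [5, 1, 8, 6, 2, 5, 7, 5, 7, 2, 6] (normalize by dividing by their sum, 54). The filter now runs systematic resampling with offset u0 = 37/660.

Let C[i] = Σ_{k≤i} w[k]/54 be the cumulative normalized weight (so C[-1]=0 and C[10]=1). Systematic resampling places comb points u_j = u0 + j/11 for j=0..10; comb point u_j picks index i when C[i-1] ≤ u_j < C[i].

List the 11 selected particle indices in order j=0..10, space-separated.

0 2 2 3 5 6 6 7 8 9 10

C = [5/54, 1/9, 7/27, 10/27, 11/27, 1/2, 17/27, 13/18, 23/27, 8/9, 1]
j=0: u_0=37/660 ∈ [0, 5/54) → index 0
j=1: u_1=97/660 ∈ [1/9, 7/27) → index 2
j=2: u_2=157/660 ∈ [1/9, 7/27) → index 2
j=3: u_3=217/660 ∈ [7/27, 10/27) → index 3
j=4: u_4=277/660 ∈ [11/27, 1/2) → index 5
j=5: u_5=337/660 ∈ [1/2, 17/27) → index 6
j=6: u_6=397/660 ∈ [1/2, 17/27) → index 6
j=7: u_7=457/660 ∈ [17/27, 13/18) → index 7
j=8: u_8=47/60 ∈ [13/18, 23/27) → index 8
j=9: u_9=577/660 ∈ [23/27, 8/9) → index 9
j=10: u_10=637/660 ∈ [8/9, 1) → index 10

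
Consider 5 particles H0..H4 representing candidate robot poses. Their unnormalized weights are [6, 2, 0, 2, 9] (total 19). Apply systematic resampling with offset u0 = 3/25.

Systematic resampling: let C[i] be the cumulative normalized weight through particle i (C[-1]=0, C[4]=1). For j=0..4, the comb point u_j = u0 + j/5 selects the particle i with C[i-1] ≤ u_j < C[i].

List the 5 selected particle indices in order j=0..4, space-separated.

C = [6/19, 8/19, 8/19, 10/19, 1]
j=0: u_0=3/25 ∈ [0, 6/19) → index 0
j=1: u_1=8/25 ∈ [6/19, 8/19) → index 1
j=2: u_2=13/25 ∈ [8/19, 10/19) → index 3
j=3: u_3=18/25 ∈ [10/19, 1) → index 4
j=4: u_4=23/25 ∈ [10/19, 1) → index 4

0 1 3 4 4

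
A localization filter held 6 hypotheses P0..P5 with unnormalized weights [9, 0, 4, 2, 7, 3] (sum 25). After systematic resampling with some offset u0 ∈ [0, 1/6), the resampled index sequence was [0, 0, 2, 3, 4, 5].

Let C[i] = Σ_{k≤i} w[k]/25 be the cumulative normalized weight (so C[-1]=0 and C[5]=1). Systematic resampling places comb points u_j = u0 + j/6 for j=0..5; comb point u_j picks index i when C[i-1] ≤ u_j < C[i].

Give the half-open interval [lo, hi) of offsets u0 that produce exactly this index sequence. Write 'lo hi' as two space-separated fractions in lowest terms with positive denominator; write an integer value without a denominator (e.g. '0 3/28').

C = [9/25, 9/25, 13/25, 3/5, 22/25, 1]
j=0 picked index 0: u0 ∈ [0, 9/25)
j=1 picked index 0: u0 ∈ [-1/6, 29/150)
j=2 picked index 2: u0 ∈ [2/75, 14/75)
j=3 picked index 3: u0 ∈ [1/50, 1/10)
j=4 picked index 4: u0 ∈ [-1/15, 16/75)
j=5 picked index 5: u0 ∈ [7/150, 1/6)
intersection: [7/150, 1/10)

7/150 1/10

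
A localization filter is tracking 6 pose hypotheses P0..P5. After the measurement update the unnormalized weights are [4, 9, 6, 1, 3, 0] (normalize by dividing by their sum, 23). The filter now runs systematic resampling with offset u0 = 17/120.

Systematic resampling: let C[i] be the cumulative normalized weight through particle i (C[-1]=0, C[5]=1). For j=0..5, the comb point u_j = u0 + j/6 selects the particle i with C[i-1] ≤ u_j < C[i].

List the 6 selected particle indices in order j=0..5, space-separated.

0 1 1 2 2 4

C = [4/23, 13/23, 19/23, 20/23, 1, 1]
j=0: u_0=17/120 ∈ [0, 4/23) → index 0
j=1: u_1=37/120 ∈ [4/23, 13/23) → index 1
j=2: u_2=19/40 ∈ [4/23, 13/23) → index 1
j=3: u_3=77/120 ∈ [13/23, 19/23) → index 2
j=4: u_4=97/120 ∈ [13/23, 19/23) → index 2
j=5: u_5=39/40 ∈ [20/23, 1) → index 4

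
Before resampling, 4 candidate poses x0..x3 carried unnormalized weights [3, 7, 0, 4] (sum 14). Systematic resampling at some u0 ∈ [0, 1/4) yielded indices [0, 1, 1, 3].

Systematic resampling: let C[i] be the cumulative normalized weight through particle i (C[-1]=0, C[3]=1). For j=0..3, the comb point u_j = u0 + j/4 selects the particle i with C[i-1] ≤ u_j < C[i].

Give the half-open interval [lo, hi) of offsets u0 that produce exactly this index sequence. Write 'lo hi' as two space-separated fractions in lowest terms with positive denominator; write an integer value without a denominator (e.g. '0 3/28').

0 3/14

C = [3/14, 5/7, 5/7, 1]
j=0 picked index 0: u0 ∈ [0, 3/14)
j=1 picked index 1: u0 ∈ [-1/28, 13/28)
j=2 picked index 1: u0 ∈ [-2/7, 3/14)
j=3 picked index 3: u0 ∈ [-1/28, 1/4)
intersection: [0, 3/14)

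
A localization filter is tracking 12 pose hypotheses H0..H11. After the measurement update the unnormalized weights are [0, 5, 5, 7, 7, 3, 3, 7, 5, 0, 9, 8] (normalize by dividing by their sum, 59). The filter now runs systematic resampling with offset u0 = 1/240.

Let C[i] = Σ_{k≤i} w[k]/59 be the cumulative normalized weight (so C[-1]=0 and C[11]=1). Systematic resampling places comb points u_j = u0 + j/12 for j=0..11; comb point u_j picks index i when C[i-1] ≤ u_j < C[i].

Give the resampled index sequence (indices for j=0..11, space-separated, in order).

C = [0, 5/59, 10/59, 17/59, 24/59, 27/59, 30/59, 37/59, 42/59, 42/59, 51/59, 1]
j=0: u_0=1/240 ∈ [0, 5/59) → index 1
j=1: u_1=7/80 ∈ [5/59, 10/59) → index 2
j=2: u_2=41/240 ∈ [10/59, 17/59) → index 3
j=3: u_3=61/240 ∈ [10/59, 17/59) → index 3
j=4: u_4=27/80 ∈ [17/59, 24/59) → index 4
j=5: u_5=101/240 ∈ [24/59, 27/59) → index 5
j=6: u_6=121/240 ∈ [27/59, 30/59) → index 6
j=7: u_7=47/80 ∈ [30/59, 37/59) → index 7
j=8: u_8=161/240 ∈ [37/59, 42/59) → index 8
j=9: u_9=181/240 ∈ [42/59, 51/59) → index 10
j=10: u_10=67/80 ∈ [42/59, 51/59) → index 10
j=11: u_11=221/240 ∈ [51/59, 1) → index 11

1 2 3 3 4 5 6 7 8 10 10 11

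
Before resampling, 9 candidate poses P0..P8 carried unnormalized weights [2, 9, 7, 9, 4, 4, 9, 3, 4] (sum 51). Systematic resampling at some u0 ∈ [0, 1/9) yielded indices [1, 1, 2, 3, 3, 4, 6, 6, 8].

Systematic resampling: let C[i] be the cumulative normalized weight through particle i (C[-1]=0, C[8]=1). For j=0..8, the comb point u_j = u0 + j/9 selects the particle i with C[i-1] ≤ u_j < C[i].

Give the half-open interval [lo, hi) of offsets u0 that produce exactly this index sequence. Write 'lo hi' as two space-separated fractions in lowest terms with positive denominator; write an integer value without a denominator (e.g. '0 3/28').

C = [2/51, 11/51, 6/17, 9/17, 31/51, 35/51, 44/51, 47/51, 1]
j=0 picked index 1: u0 ∈ [2/51, 11/51)
j=1 picked index 1: u0 ∈ [-11/153, 16/153)
j=2 picked index 2: u0 ∈ [-1/153, 20/153)
j=3 picked index 3: u0 ∈ [1/51, 10/51)
j=4 picked index 3: u0 ∈ [-14/153, 13/153)
j=5 picked index 4: u0 ∈ [-4/153, 8/153)
j=6 picked index 6: u0 ∈ [1/51, 10/51)
j=7 picked index 6: u0 ∈ [-14/153, 13/153)
j=8 picked index 8: u0 ∈ [5/153, 1/9)
intersection: [2/51, 8/153)

2/51 8/153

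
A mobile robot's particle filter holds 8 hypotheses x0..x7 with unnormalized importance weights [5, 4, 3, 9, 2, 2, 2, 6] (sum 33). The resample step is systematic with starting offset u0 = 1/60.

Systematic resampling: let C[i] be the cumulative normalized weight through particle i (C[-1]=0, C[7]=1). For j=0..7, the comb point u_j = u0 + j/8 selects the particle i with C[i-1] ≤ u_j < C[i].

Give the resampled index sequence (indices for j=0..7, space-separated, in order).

0 0 1 3 3 4 6 7

C = [5/33, 3/11, 4/11, 7/11, 23/33, 25/33, 9/11, 1]
j=0: u_0=1/60 ∈ [0, 5/33) → index 0
j=1: u_1=17/120 ∈ [0, 5/33) → index 0
j=2: u_2=4/15 ∈ [5/33, 3/11) → index 1
j=3: u_3=47/120 ∈ [4/11, 7/11) → index 3
j=4: u_4=31/60 ∈ [4/11, 7/11) → index 3
j=5: u_5=77/120 ∈ [7/11, 23/33) → index 4
j=6: u_6=23/30 ∈ [25/33, 9/11) → index 6
j=7: u_7=107/120 ∈ [9/11, 1) → index 7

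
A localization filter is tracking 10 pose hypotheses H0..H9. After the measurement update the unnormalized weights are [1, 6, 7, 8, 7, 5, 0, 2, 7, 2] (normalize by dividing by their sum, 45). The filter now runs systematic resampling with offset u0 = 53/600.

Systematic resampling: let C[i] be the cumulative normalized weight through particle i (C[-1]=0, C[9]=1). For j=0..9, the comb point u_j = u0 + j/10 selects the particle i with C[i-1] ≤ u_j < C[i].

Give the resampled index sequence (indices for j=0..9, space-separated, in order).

1 2 2 3 3 4 5 7 8 9

C = [1/45, 7/45, 14/45, 22/45, 29/45, 34/45, 34/45, 4/5, 43/45, 1]
j=0: u_0=53/600 ∈ [1/45, 7/45) → index 1
j=1: u_1=113/600 ∈ [7/45, 14/45) → index 2
j=2: u_2=173/600 ∈ [7/45, 14/45) → index 2
j=3: u_3=233/600 ∈ [14/45, 22/45) → index 3
j=4: u_4=293/600 ∈ [14/45, 22/45) → index 3
j=5: u_5=353/600 ∈ [22/45, 29/45) → index 4
j=6: u_6=413/600 ∈ [29/45, 34/45) → index 5
j=7: u_7=473/600 ∈ [34/45, 4/5) → index 7
j=8: u_8=533/600 ∈ [4/5, 43/45) → index 8
j=9: u_9=593/600 ∈ [43/45, 1) → index 9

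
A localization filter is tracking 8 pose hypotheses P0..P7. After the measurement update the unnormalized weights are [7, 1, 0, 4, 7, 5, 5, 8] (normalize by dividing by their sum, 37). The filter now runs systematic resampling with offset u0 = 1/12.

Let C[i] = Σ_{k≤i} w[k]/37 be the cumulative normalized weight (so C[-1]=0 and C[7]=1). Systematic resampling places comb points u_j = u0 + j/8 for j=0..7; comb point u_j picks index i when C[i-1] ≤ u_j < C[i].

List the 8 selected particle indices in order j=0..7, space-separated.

C = [7/37, 8/37, 8/37, 12/37, 19/37, 24/37, 29/37, 1]
j=0: u_0=1/12 ∈ [0, 7/37) → index 0
j=1: u_1=5/24 ∈ [7/37, 8/37) → index 1
j=2: u_2=1/3 ∈ [12/37, 19/37) → index 4
j=3: u_3=11/24 ∈ [12/37, 19/37) → index 4
j=4: u_4=7/12 ∈ [19/37, 24/37) → index 5
j=5: u_5=17/24 ∈ [24/37, 29/37) → index 6
j=6: u_6=5/6 ∈ [29/37, 1) → index 7
j=7: u_7=23/24 ∈ [29/37, 1) → index 7

0 1 4 4 5 6 7 7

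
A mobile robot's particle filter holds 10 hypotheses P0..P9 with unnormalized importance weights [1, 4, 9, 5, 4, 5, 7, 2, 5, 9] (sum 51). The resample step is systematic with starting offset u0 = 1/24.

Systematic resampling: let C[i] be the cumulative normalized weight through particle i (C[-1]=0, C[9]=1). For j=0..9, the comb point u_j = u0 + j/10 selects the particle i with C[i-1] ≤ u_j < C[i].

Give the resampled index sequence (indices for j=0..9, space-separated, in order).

C = [1/51, 5/51, 14/51, 19/51, 23/51, 28/51, 35/51, 37/51, 14/17, 1]
j=0: u_0=1/24 ∈ [1/51, 5/51) → index 1
j=1: u_1=17/120 ∈ [5/51, 14/51) → index 2
j=2: u_2=29/120 ∈ [5/51, 14/51) → index 2
j=3: u_3=41/120 ∈ [14/51, 19/51) → index 3
j=4: u_4=53/120 ∈ [19/51, 23/51) → index 4
j=5: u_5=13/24 ∈ [23/51, 28/51) → index 5
j=6: u_6=77/120 ∈ [28/51, 35/51) → index 6
j=7: u_7=89/120 ∈ [37/51, 14/17) → index 8
j=8: u_8=101/120 ∈ [14/17, 1) → index 9
j=9: u_9=113/120 ∈ [14/17, 1) → index 9

1 2 2 3 4 5 6 8 9 9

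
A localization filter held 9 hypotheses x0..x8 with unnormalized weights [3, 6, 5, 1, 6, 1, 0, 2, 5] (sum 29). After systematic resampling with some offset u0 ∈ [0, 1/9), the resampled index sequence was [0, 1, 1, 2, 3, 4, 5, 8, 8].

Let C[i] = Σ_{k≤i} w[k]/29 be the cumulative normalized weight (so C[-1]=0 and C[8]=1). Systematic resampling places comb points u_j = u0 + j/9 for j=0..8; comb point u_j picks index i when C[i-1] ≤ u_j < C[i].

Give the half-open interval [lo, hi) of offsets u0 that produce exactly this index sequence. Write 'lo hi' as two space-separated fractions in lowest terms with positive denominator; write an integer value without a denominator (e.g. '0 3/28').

5/87 19/261

C = [3/29, 9/29, 14/29, 15/29, 21/29, 22/29, 22/29, 24/29, 1]
j=0 picked index 0: u0 ∈ [0, 3/29)
j=1 picked index 1: u0 ∈ [-2/261, 52/261)
j=2 picked index 1: u0 ∈ [-31/261, 23/261)
j=3 picked index 2: u0 ∈ [-2/87, 13/87)
j=4 picked index 3: u0 ∈ [10/261, 19/261)
j=5 picked index 4: u0 ∈ [-10/261, 44/261)
j=6 picked index 5: u0 ∈ [5/87, 8/87)
j=7 picked index 8: u0 ∈ [13/261, 2/9)
j=8 picked index 8: u0 ∈ [-16/261, 1/9)
intersection: [5/87, 19/261)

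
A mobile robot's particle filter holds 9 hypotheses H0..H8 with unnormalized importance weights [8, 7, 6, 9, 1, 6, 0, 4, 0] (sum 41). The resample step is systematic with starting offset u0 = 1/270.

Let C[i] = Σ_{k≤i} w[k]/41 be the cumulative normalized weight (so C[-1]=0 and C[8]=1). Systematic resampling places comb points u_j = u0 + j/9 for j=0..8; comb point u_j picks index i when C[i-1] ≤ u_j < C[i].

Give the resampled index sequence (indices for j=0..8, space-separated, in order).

C = [8/41, 15/41, 21/41, 30/41, 31/41, 37/41, 37/41, 1, 1]
j=0: u_0=1/270 ∈ [0, 8/41) → index 0
j=1: u_1=31/270 ∈ [0, 8/41) → index 0
j=2: u_2=61/270 ∈ [8/41, 15/41) → index 1
j=3: u_3=91/270 ∈ [8/41, 15/41) → index 1
j=4: u_4=121/270 ∈ [15/41, 21/41) → index 2
j=5: u_5=151/270 ∈ [21/41, 30/41) → index 3
j=6: u_6=181/270 ∈ [21/41, 30/41) → index 3
j=7: u_7=211/270 ∈ [31/41, 37/41) → index 5
j=8: u_8=241/270 ∈ [31/41, 37/41) → index 5

0 0 1 1 2 3 3 5 5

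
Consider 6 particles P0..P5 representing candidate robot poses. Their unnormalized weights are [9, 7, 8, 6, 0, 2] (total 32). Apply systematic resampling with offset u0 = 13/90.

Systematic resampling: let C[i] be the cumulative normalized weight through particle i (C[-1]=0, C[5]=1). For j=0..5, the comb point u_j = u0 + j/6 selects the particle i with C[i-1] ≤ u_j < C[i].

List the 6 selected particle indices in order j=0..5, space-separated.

0 1 1 2 3 5

C = [9/32, 1/2, 3/4, 15/16, 15/16, 1]
j=0: u_0=13/90 ∈ [0, 9/32) → index 0
j=1: u_1=14/45 ∈ [9/32, 1/2) → index 1
j=2: u_2=43/90 ∈ [9/32, 1/2) → index 1
j=3: u_3=29/45 ∈ [1/2, 3/4) → index 2
j=4: u_4=73/90 ∈ [3/4, 15/16) → index 3
j=5: u_5=44/45 ∈ [15/16, 1) → index 5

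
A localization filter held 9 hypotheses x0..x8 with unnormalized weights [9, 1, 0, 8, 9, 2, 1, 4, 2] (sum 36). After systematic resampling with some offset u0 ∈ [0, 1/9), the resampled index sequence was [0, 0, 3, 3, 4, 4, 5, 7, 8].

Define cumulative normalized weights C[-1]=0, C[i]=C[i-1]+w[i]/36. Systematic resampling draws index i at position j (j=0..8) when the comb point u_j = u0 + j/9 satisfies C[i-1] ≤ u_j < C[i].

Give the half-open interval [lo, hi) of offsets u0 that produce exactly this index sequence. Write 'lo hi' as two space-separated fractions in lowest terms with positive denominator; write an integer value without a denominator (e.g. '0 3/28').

1/12 1/9

C = [1/4, 5/18, 5/18, 1/2, 3/4, 29/36, 5/6, 17/18, 1]
j=0 picked index 0: u0 ∈ [0, 1/4)
j=1 picked index 0: u0 ∈ [-1/9, 5/36)
j=2 picked index 3: u0 ∈ [1/18, 5/18)
j=3 picked index 3: u0 ∈ [-1/18, 1/6)
j=4 picked index 4: u0 ∈ [1/18, 11/36)
j=5 picked index 4: u0 ∈ [-1/18, 7/36)
j=6 picked index 5: u0 ∈ [1/12, 5/36)
j=7 picked index 7: u0 ∈ [1/18, 1/6)
j=8 picked index 8: u0 ∈ [1/18, 1/9)
intersection: [1/12, 1/9)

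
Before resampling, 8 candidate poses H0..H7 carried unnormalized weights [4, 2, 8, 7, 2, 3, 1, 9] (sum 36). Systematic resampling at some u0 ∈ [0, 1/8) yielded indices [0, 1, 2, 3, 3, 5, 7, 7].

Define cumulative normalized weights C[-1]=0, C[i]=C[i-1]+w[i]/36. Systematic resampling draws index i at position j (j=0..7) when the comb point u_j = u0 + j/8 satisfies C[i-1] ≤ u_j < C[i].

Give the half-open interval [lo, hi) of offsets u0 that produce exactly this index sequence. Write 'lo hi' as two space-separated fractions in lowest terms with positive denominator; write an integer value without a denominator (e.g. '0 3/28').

1/72 1/24

C = [1/9, 1/6, 7/18, 7/12, 23/36, 13/18, 3/4, 1]
j=0 picked index 0: u0 ∈ [0, 1/9)
j=1 picked index 1: u0 ∈ [-1/72, 1/24)
j=2 picked index 2: u0 ∈ [-1/12, 5/36)
j=3 picked index 3: u0 ∈ [1/72, 5/24)
j=4 picked index 3: u0 ∈ [-1/9, 1/12)
j=5 picked index 5: u0 ∈ [1/72, 7/72)
j=6 picked index 7: u0 ∈ [0, 1/4)
j=7 picked index 7: u0 ∈ [-1/8, 1/8)
intersection: [1/72, 1/24)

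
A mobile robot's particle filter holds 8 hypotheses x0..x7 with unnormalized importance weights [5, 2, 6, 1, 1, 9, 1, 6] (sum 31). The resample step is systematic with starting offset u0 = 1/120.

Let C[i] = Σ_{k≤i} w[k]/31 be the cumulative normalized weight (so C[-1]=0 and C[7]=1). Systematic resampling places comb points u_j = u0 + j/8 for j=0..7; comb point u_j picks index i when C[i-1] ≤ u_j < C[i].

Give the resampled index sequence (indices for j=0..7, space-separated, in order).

C = [5/31, 7/31, 13/31, 14/31, 15/31, 24/31, 25/31, 1]
j=0: u_0=1/120 ∈ [0, 5/31) → index 0
j=1: u_1=2/15 ∈ [0, 5/31) → index 0
j=2: u_2=31/120 ∈ [7/31, 13/31) → index 2
j=3: u_3=23/60 ∈ [7/31, 13/31) → index 2
j=4: u_4=61/120 ∈ [15/31, 24/31) → index 5
j=5: u_5=19/30 ∈ [15/31, 24/31) → index 5
j=6: u_6=91/120 ∈ [15/31, 24/31) → index 5
j=7: u_7=53/60 ∈ [25/31, 1) → index 7

0 0 2 2 5 5 5 7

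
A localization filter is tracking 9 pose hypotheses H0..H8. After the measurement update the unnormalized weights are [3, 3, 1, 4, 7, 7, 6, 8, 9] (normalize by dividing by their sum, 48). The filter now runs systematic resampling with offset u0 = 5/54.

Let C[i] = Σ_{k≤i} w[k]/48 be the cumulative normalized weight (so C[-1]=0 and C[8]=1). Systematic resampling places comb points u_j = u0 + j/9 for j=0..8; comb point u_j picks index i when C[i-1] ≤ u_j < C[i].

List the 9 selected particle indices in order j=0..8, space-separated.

C = [1/16, 1/8, 7/48, 11/48, 3/8, 25/48, 31/48, 13/16, 1]
j=0: u_0=5/54 ∈ [1/16, 1/8) → index 1
j=1: u_1=11/54 ∈ [7/48, 11/48) → index 3
j=2: u_2=17/54 ∈ [11/48, 3/8) → index 4
j=3: u_3=23/54 ∈ [3/8, 25/48) → index 5
j=4: u_4=29/54 ∈ [25/48, 31/48) → index 6
j=5: u_5=35/54 ∈ [31/48, 13/16) → index 7
j=6: u_6=41/54 ∈ [31/48, 13/16) → index 7
j=7: u_7=47/54 ∈ [13/16, 1) → index 8
j=8: u_8=53/54 ∈ [13/16, 1) → index 8

1 3 4 5 6 7 7 8 8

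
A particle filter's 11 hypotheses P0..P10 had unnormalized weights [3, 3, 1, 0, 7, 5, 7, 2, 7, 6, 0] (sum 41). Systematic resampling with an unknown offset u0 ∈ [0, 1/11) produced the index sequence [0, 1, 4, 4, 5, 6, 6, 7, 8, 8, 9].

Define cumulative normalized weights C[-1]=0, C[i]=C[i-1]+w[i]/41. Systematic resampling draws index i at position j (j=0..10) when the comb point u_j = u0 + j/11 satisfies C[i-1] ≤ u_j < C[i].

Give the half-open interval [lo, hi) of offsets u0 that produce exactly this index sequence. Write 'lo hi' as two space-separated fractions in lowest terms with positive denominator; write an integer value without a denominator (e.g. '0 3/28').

4/451 16/451

C = [3/41, 6/41, 7/41, 7/41, 14/41, 19/41, 26/41, 28/41, 35/41, 1, 1]
j=0 picked index 0: u0 ∈ [0, 3/41)
j=1 picked index 1: u0 ∈ [-8/451, 25/451)
j=2 picked index 4: u0 ∈ [-5/451, 72/451)
j=3 picked index 4: u0 ∈ [-46/451, 31/451)
j=4 picked index 5: u0 ∈ [-10/451, 45/451)
j=5 picked index 6: u0 ∈ [4/451, 81/451)
j=6 picked index 6: u0 ∈ [-37/451, 40/451)
j=7 picked index 7: u0 ∈ [-1/451, 21/451)
j=8 picked index 8: u0 ∈ [-20/451, 57/451)
j=9 picked index 8: u0 ∈ [-61/451, 16/451)
j=10 picked index 9: u0 ∈ [-25/451, 1/11)
intersection: [4/451, 16/451)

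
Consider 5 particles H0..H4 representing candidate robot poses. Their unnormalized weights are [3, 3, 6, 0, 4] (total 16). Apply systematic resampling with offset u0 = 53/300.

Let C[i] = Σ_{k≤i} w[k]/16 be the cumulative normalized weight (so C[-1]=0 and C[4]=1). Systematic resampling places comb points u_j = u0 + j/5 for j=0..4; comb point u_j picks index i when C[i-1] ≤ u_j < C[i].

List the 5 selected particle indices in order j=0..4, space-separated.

C = [3/16, 3/8, 3/4, 3/4, 1]
j=0: u_0=53/300 ∈ [0, 3/16) → index 0
j=1: u_1=113/300 ∈ [3/8, 3/4) → index 2
j=2: u_2=173/300 ∈ [3/8, 3/4) → index 2
j=3: u_3=233/300 ∈ [3/4, 1) → index 4
j=4: u_4=293/300 ∈ [3/4, 1) → index 4

0 2 2 4 4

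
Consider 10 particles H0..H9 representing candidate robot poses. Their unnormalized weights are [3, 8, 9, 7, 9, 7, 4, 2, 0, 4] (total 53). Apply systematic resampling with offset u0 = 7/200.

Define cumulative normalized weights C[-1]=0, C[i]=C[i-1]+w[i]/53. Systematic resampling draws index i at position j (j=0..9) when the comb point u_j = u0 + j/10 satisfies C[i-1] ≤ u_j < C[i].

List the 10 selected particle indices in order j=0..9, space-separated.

0 1 2 2 3 4 4 5 6 9

C = [3/53, 11/53, 20/53, 27/53, 36/53, 43/53, 47/53, 49/53, 49/53, 1]
j=0: u_0=7/200 ∈ [0, 3/53) → index 0
j=1: u_1=27/200 ∈ [3/53, 11/53) → index 1
j=2: u_2=47/200 ∈ [11/53, 20/53) → index 2
j=3: u_3=67/200 ∈ [11/53, 20/53) → index 2
j=4: u_4=87/200 ∈ [20/53, 27/53) → index 3
j=5: u_5=107/200 ∈ [27/53, 36/53) → index 4
j=6: u_6=127/200 ∈ [27/53, 36/53) → index 4
j=7: u_7=147/200 ∈ [36/53, 43/53) → index 5
j=8: u_8=167/200 ∈ [43/53, 47/53) → index 6
j=9: u_9=187/200 ∈ [49/53, 1) → index 9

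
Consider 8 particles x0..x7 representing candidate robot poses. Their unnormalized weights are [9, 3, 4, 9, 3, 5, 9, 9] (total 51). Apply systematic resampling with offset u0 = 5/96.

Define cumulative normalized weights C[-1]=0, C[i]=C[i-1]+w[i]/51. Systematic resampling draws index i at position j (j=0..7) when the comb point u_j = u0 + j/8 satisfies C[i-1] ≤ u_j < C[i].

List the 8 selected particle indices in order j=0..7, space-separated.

0 1 2 3 5 6 6 7

C = [3/17, 4/17, 16/51, 25/51, 28/51, 11/17, 14/17, 1]
j=0: u_0=5/96 ∈ [0, 3/17) → index 0
j=1: u_1=17/96 ∈ [3/17, 4/17) → index 1
j=2: u_2=29/96 ∈ [4/17, 16/51) → index 2
j=3: u_3=41/96 ∈ [16/51, 25/51) → index 3
j=4: u_4=53/96 ∈ [28/51, 11/17) → index 5
j=5: u_5=65/96 ∈ [11/17, 14/17) → index 6
j=6: u_6=77/96 ∈ [11/17, 14/17) → index 6
j=7: u_7=89/96 ∈ [14/17, 1) → index 7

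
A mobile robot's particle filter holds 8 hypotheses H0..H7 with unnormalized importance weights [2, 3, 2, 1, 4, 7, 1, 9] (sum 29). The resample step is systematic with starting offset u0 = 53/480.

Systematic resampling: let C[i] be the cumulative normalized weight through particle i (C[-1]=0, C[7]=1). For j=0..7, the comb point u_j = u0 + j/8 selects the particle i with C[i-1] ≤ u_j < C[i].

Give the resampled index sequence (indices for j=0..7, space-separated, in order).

C = [2/29, 5/29, 7/29, 8/29, 12/29, 19/29, 20/29, 1]
j=0: u_0=53/480 ∈ [2/29, 5/29) → index 1
j=1: u_1=113/480 ∈ [5/29, 7/29) → index 2
j=2: u_2=173/480 ∈ [8/29, 12/29) → index 4
j=3: u_3=233/480 ∈ [12/29, 19/29) → index 5
j=4: u_4=293/480 ∈ [12/29, 19/29) → index 5
j=5: u_5=353/480 ∈ [20/29, 1) → index 7
j=6: u_6=413/480 ∈ [20/29, 1) → index 7
j=7: u_7=473/480 ∈ [20/29, 1) → index 7

1 2 4 5 5 7 7 7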